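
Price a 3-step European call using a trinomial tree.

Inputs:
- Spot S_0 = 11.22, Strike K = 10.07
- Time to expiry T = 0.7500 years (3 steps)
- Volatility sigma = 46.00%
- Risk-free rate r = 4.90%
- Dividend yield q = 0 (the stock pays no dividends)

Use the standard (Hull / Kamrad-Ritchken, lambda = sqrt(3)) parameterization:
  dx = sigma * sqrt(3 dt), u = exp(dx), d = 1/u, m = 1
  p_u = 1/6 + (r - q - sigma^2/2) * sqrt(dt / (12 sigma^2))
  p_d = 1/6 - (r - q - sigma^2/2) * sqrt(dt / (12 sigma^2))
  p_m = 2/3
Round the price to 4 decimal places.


dt = T/N = 0.250000; dx = sigma*sqrt(3*dt) = 0.398372
u = exp(dx) = 1.489398; d = 1/u = 0.671412
p_u = 0.148844, p_m = 0.666667, p_d = 0.184489
Discount per step: exp(-r*dt) = 0.987825
Stock lattice S(k, j) with j the centered position index:
  k=0: S(0,+0) = 11.2200
  k=1: S(1,-1) = 7.5332; S(1,+0) = 11.2200; S(1,+1) = 16.7110
  k=2: S(2,-2) = 5.0579; S(2,-1) = 7.5332; S(2,+0) = 11.2200; S(2,+1) = 16.7110; S(2,+2) = 24.8894
  k=3: S(3,-3) = 3.3959; S(3,-2) = 5.0579; S(3,-1) = 7.5332; S(3,+0) = 11.2200; S(3,+1) = 16.7110; S(3,+2) = 24.8894; S(3,+3) = 37.0702
Terminal payoffs V(N, j) = max(S_T - K, 0):
  V(3,-3) = 0.000000; V(3,-2) = 0.000000; V(3,-1) = 0.000000; V(3,+0) = 1.150000; V(3,+1) = 6.641040; V(3,+2) = 14.819382; V(3,+3) = 27.000183
Backward induction: V(k, j) = exp(-r*dt) * [p_u * V(k+1, j+1) + p_m * V(k+1, j) + p_d * V(k+1, j-1)]
  V(2,-2) = exp(-r*dt) * [p_u*0.000000 + p_m*0.000000 + p_d*0.000000] = 0.000000
  V(2,-1) = exp(-r*dt) * [p_u*1.150000 + p_m*0.000000 + p_d*0.000000] = 0.169087
  V(2,+0) = exp(-r*dt) * [p_u*6.641040 + p_m*1.150000 + p_d*0.000000] = 1.733777
  V(2,+1) = exp(-r*dt) * [p_u*14.819382 + p_m*6.641040 + p_d*1.150000] = 6.761957
  V(2,+2) = exp(-r*dt) * [p_u*27.000183 + p_m*14.819382 + p_d*6.641040] = 14.939472
  V(1,-1) = exp(-r*dt) * [p_u*1.733777 + p_m*0.169087 + p_d*0.000000] = 0.366273
  V(1,+0) = exp(-r*dt) * [p_u*6.761957 + p_m*1.733777 + p_d*0.169087] = 2.166817
  V(1,+1) = exp(-r*dt) * [p_u*14.939472 + p_m*6.761957 + p_d*1.733777] = 6.965633
  V(0,+0) = exp(-r*dt) * [p_u*6.965633 + p_m*2.166817 + p_d*0.366273] = 2.517878

Answer: Price = V(0,0) = 2.5179


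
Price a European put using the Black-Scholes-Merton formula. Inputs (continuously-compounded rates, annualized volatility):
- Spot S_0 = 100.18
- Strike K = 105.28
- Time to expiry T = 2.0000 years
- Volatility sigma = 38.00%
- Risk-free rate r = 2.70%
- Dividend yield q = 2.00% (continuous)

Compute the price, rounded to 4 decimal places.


d1 = (ln(S/K) + (r - q + 0.5*sigma^2) * T) / (sigma * sqrt(T)) = 0.20235368
d2 = d1 - sigma * sqrt(T) = -0.33504748
exp(-rT) = 0.94743211; exp(-qT) = 0.96078944
P = K * exp(-rT) * N(-d2) - S_0 * exp(-qT) * N(-d1)
N(-d1) = 0.41982012; N(-d2) = 0.63120536
P = 105.2800 * 0.94743211 * 0.63120536 - 100.1800 * 0.96078944 * 0.41982012 = 22.5515

Answer: Price = 22.5515


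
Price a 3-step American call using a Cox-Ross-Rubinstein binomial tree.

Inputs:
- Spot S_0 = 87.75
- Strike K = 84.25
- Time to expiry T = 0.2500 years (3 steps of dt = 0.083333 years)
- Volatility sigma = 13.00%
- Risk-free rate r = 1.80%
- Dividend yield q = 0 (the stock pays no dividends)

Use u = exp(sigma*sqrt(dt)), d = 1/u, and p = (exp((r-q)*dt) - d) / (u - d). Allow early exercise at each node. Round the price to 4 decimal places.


dt = T/N = 0.083333
u = exp(sigma*sqrt(dt)) = 1.038241; d = 1/u = 0.963168
p = (exp((r-q)*dt) - d) / (u - d) = 0.510615
Discount per step: exp(-r*dt) = 0.998501
Stock lattice S(k, i) with i counting down-moves:
  k=0: S(0,0) = 87.7500
  k=1: S(1,0) = 91.1056; S(1,1) = 84.5180
  k=2: S(2,0) = 94.5896; S(2,1) = 87.7500; S(2,2) = 81.4050
  k=3: S(3,0) = 98.2068; S(3,1) = 91.1056; S(3,2) = 84.5180; S(3,3) = 78.4066
Terminal payoffs V(N, i) = max(S_T - K, 0):
  V(3,0) = 13.956771; V(3,1) = 6.855632; V(3,2) = 0.267963; V(3,3) = 0.000000
Backward induction: V(k, i) = exp(-r*dt) * [p * V(k+1, i) + (1-p) * V(k+1, i+1)]; then take max(V_cont, immediate exercise) for American.
  V(2,0) = exp(-r*dt) * [p*13.956771 + (1-p)*6.855632] = 10.465867; exercise = 10.339587; V(2,0) = max -> 10.465867
  V(2,1) = exp(-r*dt) * [p*6.855632 + (1-p)*0.267963] = 3.626280; exercise = 3.500000; V(2,1) = max -> 3.626280
  V(2,2) = exp(-r*dt) * [p*0.267963 + (1-p)*0.000000] = 0.136621; exercise = 0.000000; V(2,2) = max -> 0.136621
  V(1,0) = exp(-r*dt) * [p*10.465867 + (1-p)*3.626280] = 7.108004; exercise = 6.855632; V(1,0) = max -> 7.108004
  V(1,1) = exp(-r*dt) * [p*3.626280 + (1-p)*0.136621] = 1.915617; exercise = 0.267963; V(1,1) = max -> 1.915617
  V(0,0) = exp(-r*dt) * [p*7.108004 + (1-p)*1.915617] = 4.560080; exercise = 3.500000; V(0,0) = max -> 4.560080

Answer: Price = V(0,0) = 4.5601


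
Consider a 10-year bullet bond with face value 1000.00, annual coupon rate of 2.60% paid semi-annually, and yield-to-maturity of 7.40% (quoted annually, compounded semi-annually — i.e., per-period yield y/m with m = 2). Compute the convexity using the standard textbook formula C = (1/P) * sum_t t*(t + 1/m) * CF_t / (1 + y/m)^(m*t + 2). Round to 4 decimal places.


Coupon per period c = face * coupon_rate / m = 13.000000
Periods per year m = 2; per-period yield y/m = 0.037000
Number of cashflows N = 20
Cashflows (t years, CF_t, discount factor 1/(1+y/m)^(m*t), PV):
  t = 0.5000: CF_t = 13.000000, DF = 0.964320, PV = 12.536162
  t = 1.0000: CF_t = 13.000000, DF = 0.929913, PV = 12.088874
  t = 1.5000: CF_t = 13.000000, DF = 0.896734, PV = 11.657545
  t = 2.0000: CF_t = 13.000000, DF = 0.864739, PV = 11.241605
  t = 2.5000: CF_t = 13.000000, DF = 0.833885, PV = 10.840506
  t = 3.0000: CF_t = 13.000000, DF = 0.804132, PV = 10.453719
  t = 3.5000: CF_t = 13.000000, DF = 0.775441, PV = 10.080732
  t = 4.0000: CF_t = 13.000000, DF = 0.747773, PV = 9.721053
  t = 4.5000: CF_t = 13.000000, DF = 0.721093, PV = 9.374207
  t = 5.0000: CF_t = 13.000000, DF = 0.695364, PV = 9.039737
  t = 5.5000: CF_t = 13.000000, DF = 0.670554, PV = 8.717200
  t = 6.0000: CF_t = 13.000000, DF = 0.646629, PV = 8.406172
  t = 6.5000: CF_t = 13.000000, DF = 0.623557, PV = 8.106241
  t = 7.0000: CF_t = 13.000000, DF = 0.601309, PV = 7.817012
  t = 7.5000: CF_t = 13.000000, DF = 0.579854, PV = 7.538102
  t = 8.0000: CF_t = 13.000000, DF = 0.559165, PV = 7.269144
  t = 8.5000: CF_t = 13.000000, DF = 0.539214, PV = 7.009782
  t = 9.0000: CF_t = 13.000000, DF = 0.519975, PV = 6.759674
  t = 9.5000: CF_t = 13.000000, DF = 0.501422, PV = 6.518490
  t = 10.0000: CF_t = 1013.000000, DF = 0.483532, PV = 489.817523
Price P = sum_t PV_t = 664.993478
Convexity numerator sum_t t*(t + 1/m) * CF_t / (1+y/m)^(m*t + 2):
  t = 0.5000: term = 5.828772
  t = 1.0000: term = 16.862408
  t = 1.5000: term = 32.521519
  t = 2.0000: term = 52.268594
  t = 2.5000: term = 75.605488
  t = 3.0000: term = 102.071054
  t = 3.5000: term = 131.238900
  t = 4.0000: term = 162.715263
  t = 4.5000: term = 196.137010
  t = 5.0000: term = 231.169732
  t = 5.5000: term = 267.505958
  t = 6.0000: term = 304.863457
  t = 6.5000: term = 342.983638
  t = 7.0000: term = 381.630041
  t = 7.5000: term = 420.586902
  t = 8.0000: term = 459.657817
  t = 8.5000: term = 498.664459
  t = 9.0000: term = 537.445387
  t = 9.5000: term = 575.854909
  t = 10.0000: term = 47826.225132
Convexity = (1/P) * sum = 52621.836440 / 664.993478 = 79.131357

Answer: Convexity = 79.1314


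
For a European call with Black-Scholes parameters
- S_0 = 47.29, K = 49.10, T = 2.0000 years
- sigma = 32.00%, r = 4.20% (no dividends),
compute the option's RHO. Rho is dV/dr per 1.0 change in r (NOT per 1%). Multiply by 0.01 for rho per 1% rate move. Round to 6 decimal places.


Answer: Rho = 40.701351

Derivation:
d1 = 0.3288926480; d2 = -0.1236556920
phi(d1) = 0.3779385283; exp(-qT) = 1.0000000000; exp(-rT) = 0.9194312561
N(d2) = 0.4507939475
Rho = K*T*exp(-rT)*N(d2) = 49.1000 * 2.0000 * 0.9194312561 * 0.4507939475 = 40.701351


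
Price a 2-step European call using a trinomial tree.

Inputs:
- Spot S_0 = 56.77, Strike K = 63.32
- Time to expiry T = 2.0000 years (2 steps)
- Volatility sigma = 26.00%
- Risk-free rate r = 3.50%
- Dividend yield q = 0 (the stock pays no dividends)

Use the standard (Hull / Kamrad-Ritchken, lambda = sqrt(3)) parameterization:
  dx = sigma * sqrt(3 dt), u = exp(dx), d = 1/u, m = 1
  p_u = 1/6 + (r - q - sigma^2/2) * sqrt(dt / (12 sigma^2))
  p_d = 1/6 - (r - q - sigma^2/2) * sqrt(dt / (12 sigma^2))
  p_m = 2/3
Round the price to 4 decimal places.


dt = T/N = 1.000000; dx = sigma*sqrt(3*dt) = 0.450333
u = exp(dx) = 1.568835; d = 1/u = 0.637416
p_u = 0.167999, p_m = 0.666667, p_d = 0.165334
Discount per step: exp(-r*dt) = 0.965605
Stock lattice S(k, j) with j the centered position index:
  k=0: S(0,+0) = 56.7700
  k=1: S(1,-1) = 36.1861; S(1,+0) = 56.7700; S(1,+1) = 89.0628
  k=2: S(2,-2) = 23.0656; S(2,-1) = 36.1861; S(2,+0) = 56.7700; S(2,+1) = 89.0628; S(2,+2) = 139.7248
Terminal payoffs V(N, j) = max(S_T - K, 0):
  V(2,-2) = 0.000000; V(2,-1) = 0.000000; V(2,+0) = 0.000000; V(2,+1) = 25.742754; V(2,+2) = 76.404753
Backward induction: V(k, j) = exp(-r*dt) * [p_u * V(k+1, j+1) + p_m * V(k+1, j) + p_d * V(k+1, j-1)]
  V(1,-1) = exp(-r*dt) * [p_u*0.000000 + p_m*0.000000 + p_d*0.000000] = 0.000000
  V(1,+0) = exp(-r*dt) * [p_u*25.742754 + p_m*0.000000 + p_d*0.000000] = 4.176009
  V(1,+1) = exp(-r*dt) * [p_u*76.404753 + p_m*25.742754 + p_d*0.000000] = 28.965999
  V(0,+0) = exp(-r*dt) * [p_u*28.965999 + p_m*4.176009 + p_d*0.000000] = 7.387138

Answer: Price = V(0,0) = 7.3871


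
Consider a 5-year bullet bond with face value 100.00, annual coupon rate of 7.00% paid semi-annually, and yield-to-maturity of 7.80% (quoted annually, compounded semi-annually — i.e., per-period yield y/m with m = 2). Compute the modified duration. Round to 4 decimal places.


Coupon per period c = face * coupon_rate / m = 3.500000
Periods per year m = 2; per-period yield y/m = 0.039000
Number of cashflows N = 10
Cashflows (t years, CF_t, discount factor 1/(1+y/m)^(m*t), PV):
  t = 0.5000: CF_t = 3.500000, DF = 0.962464, PV = 3.368624
  t = 1.0000: CF_t = 3.500000, DF = 0.926337, PV = 3.242179
  t = 1.5000: CF_t = 3.500000, DF = 0.891566, PV = 3.120480
  t = 2.0000: CF_t = 3.500000, DF = 0.858100, PV = 3.003349
  t = 2.5000: CF_t = 3.500000, DF = 0.825890, PV = 2.890615
  t = 3.0000: CF_t = 3.500000, DF = 0.794889, PV = 2.782113
  t = 3.5000: CF_t = 3.500000, DF = 0.765052, PV = 2.677683
  t = 4.0000: CF_t = 3.500000, DF = 0.736335, PV = 2.577174
  t = 4.5000: CF_t = 3.500000, DF = 0.708696, PV = 2.480437
  t = 5.0000: CF_t = 103.500000, DF = 0.682094, PV = 70.596777
Price P = sum_t PV_t = 96.739430
First compute Macaulay numerator sum_t t * PV_t:
  t * PV_t at t = 0.5000: 1.684312
  t * PV_t at t = 1.0000: 3.242179
  t * PV_t at t = 1.5000: 4.680720
  t * PV_t at t = 2.0000: 6.006699
  t * PV_t at t = 2.5000: 7.226538
  t * PV_t at t = 3.0000: 8.346339
  t * PV_t at t = 3.5000: 9.371892
  t * PV_t at t = 4.0000: 10.308694
  t * PV_t at t = 4.5000: 11.161964
  t * PV_t at t = 5.0000: 352.983885
Macaulay duration D = 415.013221 / 96.739430 = 4.290011
Modified duration = D / (1 + y/m) = 4.290011 / (1 + 0.039000) = 4.128981

Answer: Modified duration = 4.1290


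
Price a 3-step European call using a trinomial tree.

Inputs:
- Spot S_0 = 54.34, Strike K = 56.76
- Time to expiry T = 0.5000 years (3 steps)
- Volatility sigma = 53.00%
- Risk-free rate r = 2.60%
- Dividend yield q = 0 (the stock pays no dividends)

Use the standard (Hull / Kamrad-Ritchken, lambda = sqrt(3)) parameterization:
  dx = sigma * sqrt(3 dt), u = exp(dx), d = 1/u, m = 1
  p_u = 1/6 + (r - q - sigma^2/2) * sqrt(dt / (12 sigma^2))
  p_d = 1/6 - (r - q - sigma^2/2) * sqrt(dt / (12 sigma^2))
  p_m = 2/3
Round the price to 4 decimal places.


Answer: Price = V(0,0) = 6.9943

Derivation:
dt = T/N = 0.166667; dx = sigma*sqrt(3*dt) = 0.374767
u = exp(dx) = 1.454652; d = 1/u = 0.687450
p_u = 0.141217, p_m = 0.666667, p_d = 0.192116
Discount per step: exp(-r*dt) = 0.995676
Stock lattice S(k, j) with j the centered position index:
  k=0: S(0,+0) = 54.3400
  k=1: S(1,-1) = 37.3560; S(1,+0) = 54.3400; S(1,+1) = 79.0458
  k=2: S(2,-2) = 25.6804; S(2,-1) = 37.3560; S(2,+0) = 54.3400; S(2,+1) = 79.0458; S(2,+2) = 114.9841
  k=3: S(3,-3) = 17.6540; S(3,-2) = 25.6804; S(3,-1) = 37.3560; S(3,+0) = 54.3400; S(3,+1) = 79.0458; S(3,+2) = 114.9841; S(3,+3) = 167.2618
Terminal payoffs V(N, j) = max(S_T - K, 0):
  V(3,-3) = 0.000000; V(3,-2) = 0.000000; V(3,-1) = 0.000000; V(3,+0) = 0.000000; V(3,+1) = 22.285782; V(3,+2) = 58.224092; V(3,+3) = 110.501823
Backward induction: V(k, j) = exp(-r*dt) * [p_u * V(k+1, j+1) + p_m * V(k+1, j) + p_d * V(k+1, j-1)]
  V(2,-2) = exp(-r*dt) * [p_u*0.000000 + p_m*0.000000 + p_d*0.000000] = 0.000000
  V(2,-1) = exp(-r*dt) * [p_u*0.000000 + p_m*0.000000 + p_d*0.000000] = 0.000000
  V(2,+0) = exp(-r*dt) * [p_u*22.285782 + p_m*0.000000 + p_d*0.000000] = 3.133534
  V(2,+1) = exp(-r*dt) * [p_u*58.224092 + p_m*22.285782 + p_d*0.000000] = 22.979654
  V(2,+2) = exp(-r*dt) * [p_u*110.501823 + p_m*58.224092 + p_d*22.285782] = 58.448477
  V(1,-1) = exp(-r*dt) * [p_u*3.133534 + p_m*0.000000 + p_d*0.000000] = 0.440596
  V(1,+0) = exp(-r*dt) * [p_u*22.979654 + p_m*3.133534 + p_d*0.000000] = 5.311087
  V(1,+1) = exp(-r*dt) * [p_u*58.448477 + p_m*22.979654 + p_d*3.133534] = 24.071183
  V(0,+0) = exp(-r*dt) * [p_u*24.071183 + p_m*5.311087 + p_d*0.440596] = 6.994268


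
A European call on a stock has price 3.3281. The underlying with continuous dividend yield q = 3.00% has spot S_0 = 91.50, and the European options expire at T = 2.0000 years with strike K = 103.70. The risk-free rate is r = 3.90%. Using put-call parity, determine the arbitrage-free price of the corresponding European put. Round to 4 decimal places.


Put-call parity: C - P = S_0 * exp(-qT) - K * exp(-rT).
S_0 * exp(-qT) = 91.5000 * 0.94176453 = 86.17145482
K * exp(-rT) = 103.7000 * 0.92496443 = 95.91881103
P = C - S*exp(-qT) + K*exp(-rT)
P = 3.3281 - 86.17145482 + 95.91881103 = 13.0755

Answer: Put price = 13.0755


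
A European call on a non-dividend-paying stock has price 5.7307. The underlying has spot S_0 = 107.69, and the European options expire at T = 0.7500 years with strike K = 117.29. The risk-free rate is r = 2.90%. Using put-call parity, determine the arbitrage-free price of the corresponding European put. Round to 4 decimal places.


Put-call parity: C - P = S_0 * exp(-qT) - K * exp(-rT).
S_0 * exp(-qT) = 107.6900 * 1.00000000 = 107.69000000
K * exp(-rT) = 117.2900 * 0.97848483 = 114.76648520
P = C - S*exp(-qT) + K*exp(-rT)
P = 5.7307 - 107.69000000 + 114.76648520 = 12.8072

Answer: Put price = 12.8072


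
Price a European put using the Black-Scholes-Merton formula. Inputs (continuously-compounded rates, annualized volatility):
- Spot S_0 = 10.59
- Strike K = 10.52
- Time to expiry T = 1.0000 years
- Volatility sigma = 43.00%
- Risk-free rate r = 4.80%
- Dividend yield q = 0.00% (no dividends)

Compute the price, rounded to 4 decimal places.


d1 = (ln(S/K) + (r - q + 0.5*sigma^2) * T) / (sigma * sqrt(T)) = 0.34205105
d2 = d1 - sigma * sqrt(T) = -0.08794895
exp(-rT) = 0.95313379; exp(-qT) = 1.00000000
P = K * exp(-rT) * N(-d2) - S_0 * exp(-qT) * N(-d1)
N(-d1) = 0.36615624; N(-d2) = 0.53504137
P = 10.5200 * 0.95313379 * 0.53504137 - 10.5900 * 1.00000000 * 0.36615624 = 1.4872

Answer: Price = 1.4872


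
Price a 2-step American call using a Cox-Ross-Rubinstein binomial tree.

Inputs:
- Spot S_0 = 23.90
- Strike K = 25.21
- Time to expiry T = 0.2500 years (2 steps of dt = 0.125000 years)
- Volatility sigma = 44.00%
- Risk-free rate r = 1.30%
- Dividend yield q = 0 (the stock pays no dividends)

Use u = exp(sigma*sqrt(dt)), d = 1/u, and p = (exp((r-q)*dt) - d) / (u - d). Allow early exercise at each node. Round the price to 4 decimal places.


dt = T/N = 0.125000
u = exp(sigma*sqrt(dt)) = 1.168316; d = 1/u = 0.855933
p = (exp((r-q)*dt) - d) / (u - d) = 0.466394
Discount per step: exp(-r*dt) = 0.998376
Stock lattice S(k, i) with i counting down-moves:
  k=0: S(0,0) = 23.9000
  k=1: S(1,0) = 27.9228; S(1,1) = 20.4568
  k=2: S(2,0) = 32.6226; S(2,1) = 23.9000; S(2,2) = 17.5096
Terminal payoffs V(N, i) = max(S_T - K, 0):
  V(2,0) = 7.412605; V(2,1) = 0.000000; V(2,2) = 0.000000
Backward induction: V(k, i) = exp(-r*dt) * [p * V(k+1, i) + (1-p) * V(k+1, i+1)]; then take max(V_cont, immediate exercise) for American.
  V(1,0) = exp(-r*dt) * [p*7.412605 + (1-p)*0.000000] = 3.451578; exercise = 2.712755; V(1,0) = max -> 3.451578
  V(1,1) = exp(-r*dt) * [p*0.000000 + (1-p)*0.000000] = 0.000000; exercise = 0.000000; V(1,1) = max -> 0.000000
  V(0,0) = exp(-r*dt) * [p*3.451578 + (1-p)*0.000000] = 1.607180; exercise = 0.000000; V(0,0) = max -> 1.607180

Answer: Price = V(0,0) = 1.6072


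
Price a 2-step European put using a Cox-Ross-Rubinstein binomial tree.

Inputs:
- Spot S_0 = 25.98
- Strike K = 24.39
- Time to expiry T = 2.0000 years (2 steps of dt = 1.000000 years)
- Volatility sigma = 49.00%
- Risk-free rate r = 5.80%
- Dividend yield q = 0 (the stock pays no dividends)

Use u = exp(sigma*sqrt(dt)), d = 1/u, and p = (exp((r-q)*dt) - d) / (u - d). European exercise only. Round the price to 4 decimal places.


dt = T/N = 1.000000
u = exp(sigma*sqrt(dt)) = 1.632316; d = 1/u = 0.612626
p = (exp((r-q)*dt) - d) / (u - d) = 0.438455
Discount per step: exp(-r*dt) = 0.943650
Stock lattice S(k, i) with i counting down-moves:
  k=0: S(0,0) = 25.9800
  k=1: S(1,0) = 42.4076; S(1,1) = 15.9160
  k=2: S(2,0) = 69.2226; S(2,1) = 25.9800; S(2,2) = 9.7506
Terminal payoffs V(N, i) = max(K - S_T, 0):
  V(2,0) = 0.000000; V(2,1) = 0.000000; V(2,2) = 14.639418
Backward induction: V(k, i) = exp(-r*dt) * [p * V(k+1, i) + (1-p) * V(k+1, i+1)].
  V(1,0) = exp(-r*dt) * [p*0.000000 + (1-p)*0.000000] = 0.000000
  V(1,1) = exp(-r*dt) * [p*0.000000 + (1-p)*14.639418] = 7.757449
  V(0,0) = exp(-r*dt) * [p*0.000000 + (1-p)*7.757449] = 4.110683

Answer: Price = V(0,0) = 4.1107


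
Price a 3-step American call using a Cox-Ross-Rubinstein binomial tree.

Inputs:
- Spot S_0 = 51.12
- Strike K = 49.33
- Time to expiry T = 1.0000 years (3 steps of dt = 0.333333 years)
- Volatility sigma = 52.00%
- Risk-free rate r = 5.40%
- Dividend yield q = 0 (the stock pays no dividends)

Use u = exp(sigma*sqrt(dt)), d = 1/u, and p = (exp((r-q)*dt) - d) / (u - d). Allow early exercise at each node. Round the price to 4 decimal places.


dt = T/N = 0.333333
u = exp(sigma*sqrt(dt)) = 1.350159; d = 1/u = 0.740654
p = (exp((r-q)*dt) - d) / (u - d) = 0.455303
Discount per step: exp(-r*dt) = 0.982161
Stock lattice S(k, i) with i counting down-moves:
  k=0: S(0,0) = 51.1200
  k=1: S(1,0) = 69.0201; S(1,1) = 37.8622
  k=2: S(2,0) = 93.1881; S(2,1) = 51.1200; S(2,2) = 28.0428
  k=3: S(3,0) = 125.8187; S(3,1) = 69.0201; S(3,2) = 37.8622; S(3,3) = 20.7700
Terminal payoffs V(N, i) = max(S_T - K, 0):
  V(3,0) = 76.488731; V(3,1) = 19.690113; V(3,2) = 0.000000; V(3,3) = 0.000000
Backward induction: V(k, i) = exp(-r*dt) * [p * V(k+1, i) + (1-p) * V(k+1, i+1)]; then take max(V_cont, immediate exercise) for American.
  V(2,0) = exp(-r*dt) * [p*76.488731 + (1-p)*19.690113] = 44.738102; exercise = 43.858105; V(2,0) = max -> 44.738102
  V(2,1) = exp(-r*dt) * [p*19.690113 + (1-p)*0.000000] = 8.805036; exercise = 1.790000; V(2,1) = max -> 8.805036
  V(2,2) = exp(-r*dt) * [p*0.000000 + (1-p)*0.000000] = 0.000000; exercise = 0.000000; V(2,2) = max -> 0.000000
  V(1,0) = exp(-r*dt) * [p*44.738102 + (1-p)*8.805036] = 24.716533; exercise = 19.690113; V(1,0) = max -> 24.716533
  V(1,1) = exp(-r*dt) * [p*8.805036 + (1-p)*0.000000] = 3.937441; exercise = 0.000000; V(1,1) = max -> 3.937441
  V(0,0) = exp(-r*dt) * [p*24.716533 + (1-p)*3.937441] = 13.159208; exercise = 1.790000; V(0,0) = max -> 13.159208

Answer: Price = V(0,0) = 13.1592


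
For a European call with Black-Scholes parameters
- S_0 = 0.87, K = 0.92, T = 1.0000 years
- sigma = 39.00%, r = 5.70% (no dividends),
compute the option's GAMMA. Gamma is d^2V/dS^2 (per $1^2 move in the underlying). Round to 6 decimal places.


Answer: Gamma = 1.152987

Derivation:
d1 = 0.1978706195; d2 = -0.1921293805
phi(d1) = 0.3912083783; exp(-qT) = 1.0000000000; exp(-rT) = 0.9445940694
Gamma = exp(-qT) * phi(d1) / (S * sigma * sqrt(T)) = 1.0000000000 * 0.3912083783 / (0.8700 * 0.3900 * 1.0000000000) = 1.152987


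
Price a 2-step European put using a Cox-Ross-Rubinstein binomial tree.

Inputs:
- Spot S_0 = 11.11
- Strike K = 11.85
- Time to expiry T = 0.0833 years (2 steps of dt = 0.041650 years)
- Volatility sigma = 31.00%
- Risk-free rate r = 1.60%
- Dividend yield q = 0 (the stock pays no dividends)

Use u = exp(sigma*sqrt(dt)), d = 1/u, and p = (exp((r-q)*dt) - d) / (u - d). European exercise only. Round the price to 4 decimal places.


Answer: Price = V(0,0) = 0.9057

Derivation:
dt = T/N = 0.041650
u = exp(sigma*sqrt(dt)) = 1.065310; d = 1/u = 0.938694
p = (exp((r-q)*dt) - d) / (u - d) = 0.489454
Discount per step: exp(-r*dt) = 0.999334
Stock lattice S(k, i) with i counting down-moves:
  k=0: S(0,0) = 11.1100
  k=1: S(1,0) = 11.8356; S(1,1) = 10.4289
  k=2: S(2,0) = 12.6086; S(2,1) = 11.1100; S(2,2) = 9.7895
Terminal payoffs V(N, i) = max(K - S_T, 0):
  V(2,0) = 0.000000; V(2,1) = 0.740000; V(2,2) = 2.060465
Backward induction: V(k, i) = exp(-r*dt) * [p * V(k+1, i) + (1-p) * V(k+1, i+1)].
  V(1,0) = exp(-r*dt) * [p*0.000000 + (1-p)*0.740000] = 0.377553
  V(1,1) = exp(-r*dt) * [p*0.740000 + (1-p)*2.060465] = 1.413216
  V(0,0) = exp(-r*dt) * [p*0.377553 + (1-p)*1.413216] = 0.905703


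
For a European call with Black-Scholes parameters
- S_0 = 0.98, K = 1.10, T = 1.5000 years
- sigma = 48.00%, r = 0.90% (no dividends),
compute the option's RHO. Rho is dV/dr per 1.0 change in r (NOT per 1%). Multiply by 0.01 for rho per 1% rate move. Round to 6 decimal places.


d1 = 0.1204113242; d2 = -0.4674662140
phi(d1) = 0.3960606287; exp(-qT) = 1.0000000000; exp(-rT) = 0.9865907163
N(d2) = 0.3200831795
Rho = K*T*exp(-rT)*N(d2) = 1.1000 * 1.5000 * 0.9865907163 * 0.3200831795 = 0.521055

Answer: Rho = 0.521055


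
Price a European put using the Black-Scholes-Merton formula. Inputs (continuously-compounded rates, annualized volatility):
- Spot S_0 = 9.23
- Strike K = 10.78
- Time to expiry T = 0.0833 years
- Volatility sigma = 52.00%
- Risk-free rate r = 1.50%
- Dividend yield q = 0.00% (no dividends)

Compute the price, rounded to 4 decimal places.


d1 = (ln(S/K) + (r - q + 0.5*sigma^2) * T) / (sigma * sqrt(T)) = -0.95096524
d2 = d1 - sigma * sqrt(T) = -1.10104629
exp(-rT) = 0.99875128; exp(-qT) = 1.00000000
P = K * exp(-rT) * N(-d2) - S_0 * exp(-qT) * N(-d1)
N(-d1) = 0.82918899; N(-d2) = 0.86456174
P = 10.7800 * 0.99875128 * 0.86456174 - 9.2300 * 1.00000000 * 0.82918899 = 1.6549

Answer: Price = 1.6549


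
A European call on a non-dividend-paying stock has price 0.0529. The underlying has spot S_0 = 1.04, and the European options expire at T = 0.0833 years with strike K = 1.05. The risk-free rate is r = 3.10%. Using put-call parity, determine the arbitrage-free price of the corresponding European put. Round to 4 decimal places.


Answer: Put price = 0.0602

Derivation:
Put-call parity: C - P = S_0 * exp(-qT) - K * exp(-rT).
S_0 * exp(-qT) = 1.0400 * 1.00000000 = 1.04000000
K * exp(-rT) = 1.0500 * 0.99742103 = 1.04729208
P = C - S*exp(-qT) + K*exp(-rT)
P = 0.0529 - 1.04000000 + 1.04729208 = 0.0602


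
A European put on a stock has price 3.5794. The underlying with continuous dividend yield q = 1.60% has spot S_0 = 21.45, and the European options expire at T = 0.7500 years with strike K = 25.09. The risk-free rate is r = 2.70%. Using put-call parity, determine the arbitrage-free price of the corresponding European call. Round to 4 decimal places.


Put-call parity: C - P = S_0 * exp(-qT) - K * exp(-rT).
S_0 * exp(-qT) = 21.4500 * 0.98807171 = 21.19413824
K * exp(-rT) = 25.0900 * 0.97995365 = 24.58703719
C = P + S*exp(-qT) - K*exp(-rT)
C = 3.5794 + 21.19413824 - 24.58703719 = 0.1865

Answer: Call price = 0.1865


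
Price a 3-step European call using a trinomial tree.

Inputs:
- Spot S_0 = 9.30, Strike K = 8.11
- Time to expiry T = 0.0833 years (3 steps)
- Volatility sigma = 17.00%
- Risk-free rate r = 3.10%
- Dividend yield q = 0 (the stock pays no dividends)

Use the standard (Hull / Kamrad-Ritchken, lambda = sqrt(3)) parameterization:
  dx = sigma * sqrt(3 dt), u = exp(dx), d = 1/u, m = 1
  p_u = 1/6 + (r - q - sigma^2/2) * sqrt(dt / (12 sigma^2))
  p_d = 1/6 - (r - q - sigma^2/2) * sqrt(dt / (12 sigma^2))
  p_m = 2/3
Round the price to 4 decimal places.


dt = T/N = 0.027767; dx = sigma*sqrt(3*dt) = 0.049065
u = exp(dx) = 1.050289; d = 1/u = 0.952119
p_u = 0.171350, p_m = 0.666667, p_d = 0.161984
Discount per step: exp(-r*dt) = 0.999140
Stock lattice S(k, j) with j the centered position index:
  k=0: S(0,+0) = 9.3000
  k=1: S(1,-1) = 8.8547; S(1,+0) = 9.3000; S(1,+1) = 9.7677
  k=2: S(2,-2) = 8.4307; S(2,-1) = 8.8547; S(2,+0) = 9.3000; S(2,+1) = 9.7677; S(2,+2) = 10.2589
  k=3: S(3,-3) = 8.0271; S(3,-2) = 8.4307; S(3,-1) = 8.8547; S(3,+0) = 9.3000; S(3,+1) = 9.7677; S(3,+2) = 10.2589; S(3,+3) = 10.7748
Terminal payoffs V(N, j) = max(S_T - K, 0):
  V(3,-3) = 0.000000; V(3,-2) = 0.320739; V(3,-1) = 0.744709; V(3,+0) = 1.190000; V(3,+1) = 1.657684; V(3,+2) = 2.148887; V(3,+3) = 2.664791
Backward induction: V(k, j) = exp(-r*dt) * [p_u * V(k+1, j+1) + p_m * V(k+1, j) + p_d * V(k+1, j-1)]
  V(2,-2) = exp(-r*dt) * [p_u*0.744709 + p_m*0.320739 + p_d*0.000000] = 0.341138
  V(2,-1) = exp(-r*dt) * [p_u*1.190000 + p_m*0.744709 + p_d*0.320739] = 0.751686
  V(2,+0) = exp(-r*dt) * [p_u*1.657684 + p_m*1.190000 + p_d*0.744709] = 1.196977
  V(2,+1) = exp(-r*dt) * [p_u*2.148887 + p_m*1.657684 + p_d*1.190000] = 1.664661
  V(2,+2) = exp(-r*dt) * [p_u*2.664791 + p_m*2.148887 + p_d*1.657684] = 2.155863
  V(1,-1) = exp(-r*dt) * [p_u*1.196977 + p_m*0.751686 + p_d*0.341138] = 0.760829
  V(1,+0) = exp(-r*dt) * [p_u*1.664661 + p_m*1.196977 + p_d*0.751686] = 1.203948
  V(1,+1) = exp(-r*dt) * [p_u*2.155863 + p_m*1.664661 + p_d*1.196977] = 1.671631
  V(0,+0) = exp(-r*dt) * [p_u*1.671631 + p_m*1.203948 + p_d*0.760829] = 1.211264

Answer: Price = V(0,0) = 1.2113


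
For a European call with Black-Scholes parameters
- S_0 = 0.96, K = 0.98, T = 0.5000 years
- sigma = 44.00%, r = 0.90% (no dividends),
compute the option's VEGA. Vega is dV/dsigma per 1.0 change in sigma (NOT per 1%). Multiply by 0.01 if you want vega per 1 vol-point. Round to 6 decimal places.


Answer: Vega = 0.269357

Derivation:
d1 = 0.1037541405; d2 = -0.2073728432
phi(d1) = 0.3968007577; exp(-qT) = 1.0000000000; exp(-rT) = 0.9955101098
Vega = S * exp(-qT) * phi(d1) * sqrt(T) = 0.9600 * 1.0000000000 * 0.3968007577 * 0.7071067812 = 0.269357


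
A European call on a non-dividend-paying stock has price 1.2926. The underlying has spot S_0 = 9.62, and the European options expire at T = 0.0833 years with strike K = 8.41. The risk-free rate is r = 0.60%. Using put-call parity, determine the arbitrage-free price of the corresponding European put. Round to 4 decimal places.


Put-call parity: C - P = S_0 * exp(-qT) - K * exp(-rT).
S_0 * exp(-qT) = 9.6200 * 1.00000000 = 9.62000000
K * exp(-rT) = 8.4100 * 0.99950032 = 8.40579773
P = C - S*exp(-qT) + K*exp(-rT)
P = 1.2926 - 9.62000000 + 8.40579773 = 0.0784

Answer: Put price = 0.0784


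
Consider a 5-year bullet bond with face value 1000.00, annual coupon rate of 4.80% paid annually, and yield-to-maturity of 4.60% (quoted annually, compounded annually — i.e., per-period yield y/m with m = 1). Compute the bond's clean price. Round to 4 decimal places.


Coupon per period c = face * coupon_rate / m = 48.000000
Periods per year m = 1; per-period yield y/m = 0.046000
Number of cashflows N = 5
Cashflows (t years, CF_t, discount factor 1/(1+y/m)^(m*t), PV):
  t = 1.0000: CF_t = 48.000000, DF = 0.956023, PV = 45.889101
  t = 2.0000: CF_t = 48.000000, DF = 0.913980, PV = 43.871034
  t = 3.0000: CF_t = 48.000000, DF = 0.873786, PV = 41.941715
  t = 4.0000: CF_t = 48.000000, DF = 0.835359, PV = 40.097242
  t = 5.0000: CF_t = 1048.000000, DF = 0.798623, PV = 836.956449
Price P = sum_t PV_t = 1008.755541

Answer: Price = 1008.7555


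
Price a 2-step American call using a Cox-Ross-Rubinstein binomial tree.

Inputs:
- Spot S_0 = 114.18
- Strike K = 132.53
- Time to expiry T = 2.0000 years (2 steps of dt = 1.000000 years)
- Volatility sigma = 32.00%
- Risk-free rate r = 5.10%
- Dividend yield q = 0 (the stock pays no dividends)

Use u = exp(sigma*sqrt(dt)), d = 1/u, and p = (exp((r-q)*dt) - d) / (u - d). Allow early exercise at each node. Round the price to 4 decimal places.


dt = T/N = 1.000000
u = exp(sigma*sqrt(dt)) = 1.377128; d = 1/u = 0.726149
p = (exp((r-q)*dt) - d) / (u - d) = 0.501051
Discount per step: exp(-r*dt) = 0.950279
Stock lattice S(k, i) with i counting down-moves:
  k=0: S(0,0) = 114.1800
  k=1: S(1,0) = 157.2404; S(1,1) = 82.9117
  k=2: S(2,0) = 216.5402; S(2,1) = 114.1800; S(2,2) = 60.2062
Terminal payoffs V(N, i) = max(S_T - K, 0):
  V(2,0) = 84.010187; V(2,1) = 0.000000; V(2,2) = 0.000000
Backward induction: V(k, i) = exp(-r*dt) * [p * V(k+1, i) + (1-p) * V(k+1, i+1)]; then take max(V_cont, immediate exercise) for American.
  V(1,0) = exp(-r*dt) * [p*84.010187 + (1-p)*0.000000] = 40.000487; exercise = 24.710448; V(1,0) = max -> 40.000487
  V(1,1) = exp(-r*dt) * [p*0.000000 + (1-p)*0.000000] = 0.000000; exercise = 0.000000; V(1,1) = max -> 0.000000
  V(0,0) = exp(-r*dt) * [p*40.000487 + (1-p)*0.000000] = 19.045774; exercise = 0.000000; V(0,0) = max -> 19.045774

Answer: Price = V(0,0) = 19.0458


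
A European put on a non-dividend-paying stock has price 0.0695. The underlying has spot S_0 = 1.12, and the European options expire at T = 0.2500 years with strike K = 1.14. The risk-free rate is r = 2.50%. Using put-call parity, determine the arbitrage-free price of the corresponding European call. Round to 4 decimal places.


Answer: Call price = 0.0566

Derivation:
Put-call parity: C - P = S_0 * exp(-qT) - K * exp(-rT).
S_0 * exp(-qT) = 1.1200 * 1.00000000 = 1.12000000
K * exp(-rT) = 1.1400 * 0.99376949 = 1.13289722
C = P + S*exp(-qT) - K*exp(-rT)
C = 0.0695 + 1.12000000 - 1.13289722 = 0.0566


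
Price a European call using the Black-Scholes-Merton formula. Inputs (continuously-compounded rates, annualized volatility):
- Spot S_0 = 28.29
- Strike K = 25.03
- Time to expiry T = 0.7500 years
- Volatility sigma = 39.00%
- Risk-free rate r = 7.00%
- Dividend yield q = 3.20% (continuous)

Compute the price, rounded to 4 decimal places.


d1 = (ln(S/K) + (r - q + 0.5*sigma^2) * T) / (sigma * sqrt(T)) = 0.61575377
d2 = d1 - sigma * sqrt(T) = 0.27800387
exp(-rT) = 0.94885432; exp(-qT) = 0.97628571
C = S_0 * exp(-qT) * N(d1) - K * exp(-rT) * N(d2)
N(d1) = 0.73097148; N(d2) = 0.60949530
C = 28.2900 * 0.97628571 * 0.73097148 - 25.0300 * 0.94885432 * 0.60949530 = 5.7134

Answer: Price = 5.7134


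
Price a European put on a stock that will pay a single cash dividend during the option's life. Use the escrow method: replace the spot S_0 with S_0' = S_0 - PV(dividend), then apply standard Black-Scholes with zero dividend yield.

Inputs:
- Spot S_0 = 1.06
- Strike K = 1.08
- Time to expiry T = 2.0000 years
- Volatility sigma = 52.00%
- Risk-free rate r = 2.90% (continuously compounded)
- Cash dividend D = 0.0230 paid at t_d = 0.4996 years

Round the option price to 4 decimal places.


Answer: Price = 0.2860

Derivation:
PV(D) = D * exp(-r * t_d) = 0.0230 * 0.98561605 = 0.02266917
S_0' = S_0 - PV(D) = 1.0600 - 0.02266917 = 1.03733083
d1 = (ln(S_0'/K) + (r + sigma^2/2)*T) / (sigma*sqrt(T)) = 0.39175057
d2 = d1 - sigma*sqrt(T) = -0.34364048
exp(-rT) = 0.94364995
N(-d1) = 0.34762126; N(-d2) = 0.63444166
P = K * exp(-rT) * N(-d2) - S_0' * N(-d1) = 1.0800 * 0.94364995 * 0.63444166 - 1.03733083 * 0.34762126 = 0.2860


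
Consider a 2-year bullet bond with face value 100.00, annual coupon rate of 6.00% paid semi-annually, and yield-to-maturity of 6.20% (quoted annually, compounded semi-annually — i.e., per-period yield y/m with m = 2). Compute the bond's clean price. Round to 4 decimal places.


Answer: Price = 99.6292

Derivation:
Coupon per period c = face * coupon_rate / m = 3.000000
Periods per year m = 2; per-period yield y/m = 0.031000
Number of cashflows N = 4
Cashflows (t years, CF_t, discount factor 1/(1+y/m)^(m*t), PV):
  t = 0.5000: CF_t = 3.000000, DF = 0.969932, PV = 2.909796
  t = 1.0000: CF_t = 3.000000, DF = 0.940768, PV = 2.822305
  t = 1.5000: CF_t = 3.000000, DF = 0.912481, PV = 2.737444
  t = 2.0000: CF_t = 103.000000, DF = 0.885045, PV = 91.159632
Price P = sum_t PV_t = 99.629177


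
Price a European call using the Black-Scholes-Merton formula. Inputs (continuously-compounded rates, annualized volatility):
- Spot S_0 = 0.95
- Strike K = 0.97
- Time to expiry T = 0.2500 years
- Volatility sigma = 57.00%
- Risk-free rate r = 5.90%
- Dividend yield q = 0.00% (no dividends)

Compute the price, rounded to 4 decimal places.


Answer: Price = 0.1051

Derivation:
d1 = (ln(S/K) + (r - q + 0.5*sigma^2) * T) / (sigma * sqrt(T)) = 0.12115233
d2 = d1 - sigma * sqrt(T) = -0.16384767
exp(-rT) = 0.98535825; exp(-qT) = 1.00000000
C = S_0 * exp(-qT) * N(d1) - K * exp(-rT) * N(d2)
N(d1) = 0.54821481; N(d2) = 0.43492553
C = 0.9500 * 1.00000000 * 0.54821481 - 0.9700 * 0.98535825 * 0.43492553 = 0.1051


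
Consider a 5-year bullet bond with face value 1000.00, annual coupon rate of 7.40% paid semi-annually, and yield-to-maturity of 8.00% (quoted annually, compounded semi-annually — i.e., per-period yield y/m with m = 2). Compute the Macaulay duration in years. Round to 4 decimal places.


Answer: Macaulay duration = 4.2583 years

Derivation:
Coupon per period c = face * coupon_rate / m = 37.000000
Periods per year m = 2; per-period yield y/m = 0.040000
Number of cashflows N = 10
Cashflows (t years, CF_t, discount factor 1/(1+y/m)^(m*t), PV):
  t = 0.5000: CF_t = 37.000000, DF = 0.961538, PV = 35.576923
  t = 1.0000: CF_t = 37.000000, DF = 0.924556, PV = 34.208580
  t = 1.5000: CF_t = 37.000000, DF = 0.888996, PV = 32.892865
  t = 2.0000: CF_t = 37.000000, DF = 0.854804, PV = 31.627755
  t = 2.5000: CF_t = 37.000000, DF = 0.821927, PV = 30.411303
  t = 3.0000: CF_t = 37.000000, DF = 0.790315, PV = 29.241637
  t = 3.5000: CF_t = 37.000000, DF = 0.759918, PV = 28.116959
  t = 4.0000: CF_t = 37.000000, DF = 0.730690, PV = 27.035538
  t = 4.5000: CF_t = 37.000000, DF = 0.702587, PV = 25.995709
  t = 5.0000: CF_t = 1037.000000, DF = 0.675564, PV = 700.560043
Price P = sum_t PV_t = 975.667313
Macaulay numerator sum_t t * PV_t:
  t * PV_t at t = 0.5000: 17.788462
  t * PV_t at t = 1.0000: 34.208580
  t * PV_t at t = 1.5000: 49.339298
  t * PV_t at t = 2.0000: 63.255510
  t * PV_t at t = 2.5000: 76.028257
  t * PV_t at t = 3.0000: 87.724912
  t * PV_t at t = 3.5000: 98.409357
  t * PV_t at t = 4.0000: 108.142150
  t * PV_t at t = 4.5000: 116.980691
  t * PV_t at t = 5.0000: 3502.800215
Macaulay duration D = (sum_t t * PV_t) / P = 4154.677433 / 975.667313 = 4.258293


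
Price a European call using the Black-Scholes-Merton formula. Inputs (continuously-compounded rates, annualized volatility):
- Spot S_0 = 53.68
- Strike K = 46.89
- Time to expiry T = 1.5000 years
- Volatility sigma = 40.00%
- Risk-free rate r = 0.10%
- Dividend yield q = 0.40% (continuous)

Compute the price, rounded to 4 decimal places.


Answer: Price = 13.2978

Derivation:
d1 = (ln(S/K) + (r - q + 0.5*sigma^2) * T) / (sigma * sqrt(T)) = 0.51181284
d2 = d1 - sigma * sqrt(T) = 0.02191489
exp(-rT) = 0.99850112; exp(-qT) = 0.99401796
C = S_0 * exp(-qT) * N(d1) - K * exp(-rT) * N(d2)
N(d1) = 0.69560900; N(d2) = 0.50874208
C = 53.6800 * 0.99401796 * 0.69560900 - 46.8900 * 0.99850112 * 0.50874208 = 13.2978


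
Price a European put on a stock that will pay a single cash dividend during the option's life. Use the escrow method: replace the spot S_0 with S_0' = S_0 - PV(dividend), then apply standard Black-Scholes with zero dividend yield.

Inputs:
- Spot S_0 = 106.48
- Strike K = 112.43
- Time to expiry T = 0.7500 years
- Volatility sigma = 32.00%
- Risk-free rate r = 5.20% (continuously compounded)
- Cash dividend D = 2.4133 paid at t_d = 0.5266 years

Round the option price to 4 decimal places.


PV(D) = D * exp(-r * t_d) = 2.4133 * 0.97298832 = 2.34811271
S_0' = S_0 - PV(D) = 106.4800 - 2.34811271 = 104.13188729
d1 = (ln(S_0'/K) + (r + sigma^2/2)*T) / (sigma*sqrt(T)) = 0.00262491
d2 = d1 - sigma*sqrt(T) = -0.27450322
exp(-rT) = 0.96175071
N(-d1) = 0.49895281; N(-d2) = 0.60815103
P = K * exp(-rT) * N(-d2) - S_0' * N(-d1) = 112.4300 * 0.96175071 * 0.60815103 - 104.13188729 * 0.49895281 = 13.8022

Answer: Price = 13.8022


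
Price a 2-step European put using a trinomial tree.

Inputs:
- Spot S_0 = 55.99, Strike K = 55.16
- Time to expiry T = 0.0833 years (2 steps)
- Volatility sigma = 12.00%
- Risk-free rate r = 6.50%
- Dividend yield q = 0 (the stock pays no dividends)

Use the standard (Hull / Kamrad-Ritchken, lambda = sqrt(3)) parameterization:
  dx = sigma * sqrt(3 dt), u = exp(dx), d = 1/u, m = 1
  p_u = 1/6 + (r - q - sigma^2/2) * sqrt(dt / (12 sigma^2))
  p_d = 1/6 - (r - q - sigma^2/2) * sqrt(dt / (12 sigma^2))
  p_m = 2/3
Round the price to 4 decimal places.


Answer: Price = V(0,0) = 0.3451

Derivation:
dt = T/N = 0.041650; dx = sigma*sqrt(3*dt) = 0.042418
u = exp(dx) = 1.043330; d = 1/u = 0.958469
p_u = 0.195043, p_m = 0.666667, p_d = 0.138290
Discount per step: exp(-r*dt) = 0.997296
Stock lattice S(k, j) with j the centered position index:
  k=0: S(0,+0) = 55.9900
  k=1: S(1,-1) = 53.6647; S(1,+0) = 55.9900; S(1,+1) = 58.4161
  k=2: S(2,-2) = 51.4359; S(2,-1) = 53.6647; S(2,+0) = 55.9900; S(2,+1) = 58.4161; S(2,+2) = 60.9473
Terminal payoffs V(N, j) = max(K - S_T, 0):
  V(2,-2) = 3.724054; V(2,-1) = 1.495313; V(2,+0) = 0.000000; V(2,+1) = 0.000000; V(2,+2) = 0.000000
Backward induction: V(k, j) = exp(-r*dt) * [p_u * V(k+1, j+1) + p_m * V(k+1, j) + p_d * V(k+1, j-1)]
  V(1,-1) = exp(-r*dt) * [p_u*0.000000 + p_m*1.495313 + p_d*3.724054] = 1.507787
  V(1,+0) = exp(-r*dt) * [p_u*0.000000 + p_m*0.000000 + p_d*1.495313] = 0.206228
  V(1,+1) = exp(-r*dt) * [p_u*0.000000 + p_m*0.000000 + p_d*0.000000] = 0.000000
  V(0,+0) = exp(-r*dt) * [p_u*0.000000 + p_m*0.206228 + p_d*1.507787] = 0.345061


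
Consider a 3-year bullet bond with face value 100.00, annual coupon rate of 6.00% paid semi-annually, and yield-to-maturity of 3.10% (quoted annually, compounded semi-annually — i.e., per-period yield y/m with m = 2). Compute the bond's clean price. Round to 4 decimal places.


Coupon per period c = face * coupon_rate / m = 3.000000
Periods per year m = 2; per-period yield y/m = 0.015500
Number of cashflows N = 6
Cashflows (t years, CF_t, discount factor 1/(1+y/m)^(m*t), PV):
  t = 0.5000: CF_t = 3.000000, DF = 0.984737, PV = 2.954210
  t = 1.0000: CF_t = 3.000000, DF = 0.969706, PV = 2.909118
  t = 1.5000: CF_t = 3.000000, DF = 0.954905, PV = 2.864715
  t = 2.0000: CF_t = 3.000000, DF = 0.940330, PV = 2.820990
  t = 2.5000: CF_t = 3.000000, DF = 0.925977, PV = 2.777932
  t = 3.0000: CF_t = 103.000000, DF = 0.911844, PV = 93.919908
Price P = sum_t PV_t = 108.246873

Answer: Price = 108.2469


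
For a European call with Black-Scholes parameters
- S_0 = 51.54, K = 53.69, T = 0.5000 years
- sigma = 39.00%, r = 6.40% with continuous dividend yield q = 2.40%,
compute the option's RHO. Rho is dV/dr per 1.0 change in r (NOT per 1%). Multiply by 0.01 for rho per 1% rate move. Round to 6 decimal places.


d1 = 0.0622124904; d2 = -0.2135591543
phi(d1) = 0.3981709950; exp(-qT) = 0.9880717129; exp(-rT) = 0.9685065821
N(d2) = 0.4154454273
Rho = K*T*exp(-rT)*N(d2) = 53.6900 * 0.5000 * 0.9685065821 * 0.4154454273 = 10.801398

Answer: Rho = 10.801398


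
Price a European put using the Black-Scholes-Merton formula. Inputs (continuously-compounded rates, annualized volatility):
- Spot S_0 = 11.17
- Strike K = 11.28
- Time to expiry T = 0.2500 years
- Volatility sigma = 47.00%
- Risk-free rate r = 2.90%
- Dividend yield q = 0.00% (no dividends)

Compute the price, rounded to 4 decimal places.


d1 = (ln(S/K) + (r - q + 0.5*sigma^2) * T) / (sigma * sqrt(T)) = 0.10665050
d2 = d1 - sigma * sqrt(T) = -0.12834950
exp(-rT) = 0.99277622; exp(-qT) = 1.00000000
P = K * exp(-rT) * N(-d2) - S_0 * exp(-qT) * N(-d1)
N(-d1) = 0.45753313; N(-d2) = 0.55106380
P = 11.2800 * 0.99277622 * 0.55106380 - 11.1700 * 1.00000000 * 0.45753313 = 1.0605

Answer: Price = 1.0605


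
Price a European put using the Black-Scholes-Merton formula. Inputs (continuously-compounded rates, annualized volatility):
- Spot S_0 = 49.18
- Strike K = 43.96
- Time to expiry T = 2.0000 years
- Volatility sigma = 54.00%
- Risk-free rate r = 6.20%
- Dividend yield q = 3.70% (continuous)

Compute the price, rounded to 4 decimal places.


Answer: Price = 9.4156

Derivation:
d1 = (ln(S/K) + (r - q + 0.5*sigma^2) * T) / (sigma * sqrt(T)) = 0.59424063
d2 = d1 - sigma * sqrt(T) = -0.16943469
exp(-rT) = 0.88337984; exp(-qT) = 0.92867169
P = K * exp(-rT) * N(-d2) - S_0 * exp(-qT) * N(-d1)
N(-d1) = 0.27617559; N(-d2) = 0.56727263
P = 43.9600 * 0.88337984 * 0.56727263 - 49.1800 * 0.92867169 * 0.27617559 = 9.4156
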